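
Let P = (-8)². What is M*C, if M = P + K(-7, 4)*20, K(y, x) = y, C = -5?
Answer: 380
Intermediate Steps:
P = 64
M = -76 (M = 64 - 7*20 = 64 - 140 = -76)
M*C = -76*(-5) = 380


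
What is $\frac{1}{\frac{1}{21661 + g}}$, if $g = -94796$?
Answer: $-73135$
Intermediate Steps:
$\frac{1}{\frac{1}{21661 + g}} = \frac{1}{\frac{1}{21661 - 94796}} = \frac{1}{\frac{1}{-73135}} = \frac{1}{- \frac{1}{73135}} = -73135$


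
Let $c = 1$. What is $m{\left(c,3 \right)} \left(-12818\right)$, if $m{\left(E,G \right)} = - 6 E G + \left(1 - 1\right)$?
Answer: $230724$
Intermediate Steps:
$m{\left(E,G \right)} = - 6 E G$ ($m{\left(E,G \right)} = - 6 E G + \left(1 - 1\right) = - 6 E G + 0 = - 6 E G$)
$m{\left(c,3 \right)} \left(-12818\right) = \left(-6\right) 1 \cdot 3 \left(-12818\right) = \left(-18\right) \left(-12818\right) = 230724$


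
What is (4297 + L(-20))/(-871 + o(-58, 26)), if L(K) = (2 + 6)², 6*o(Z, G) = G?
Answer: -13083/2600 ≈ -5.0319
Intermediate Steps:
o(Z, G) = G/6
L(K) = 64 (L(K) = 8² = 64)
(4297 + L(-20))/(-871 + o(-58, 26)) = (4297 + 64)/(-871 + (⅙)*26) = 4361/(-871 + 13/3) = 4361/(-2600/3) = 4361*(-3/2600) = -13083/2600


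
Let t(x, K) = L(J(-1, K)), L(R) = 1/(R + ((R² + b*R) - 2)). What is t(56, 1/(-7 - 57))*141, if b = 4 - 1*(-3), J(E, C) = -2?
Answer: -141/14 ≈ -10.071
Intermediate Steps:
b = 7 (b = 4 + 3 = 7)
L(R) = 1/(-2 + R² + 8*R) (L(R) = 1/(R + ((R² + 7*R) - 2)) = 1/(R + (-2 + R² + 7*R)) = 1/(-2 + R² + 8*R))
t(x, K) = -1/14 (t(x, K) = 1/(-2 + (-2)² + 8*(-2)) = 1/(-2 + 4 - 16) = 1/(-14) = -1/14)
t(56, 1/(-7 - 57))*141 = -1/14*141 = -141/14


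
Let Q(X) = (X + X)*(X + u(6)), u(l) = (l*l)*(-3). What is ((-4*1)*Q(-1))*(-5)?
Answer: 4360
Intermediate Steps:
u(l) = -3*l² (u(l) = l²*(-3) = -3*l²)
Q(X) = 2*X*(-108 + X) (Q(X) = (X + X)*(X - 3*6²) = (2*X)*(X - 3*36) = (2*X)*(X - 108) = (2*X)*(-108 + X) = 2*X*(-108 + X))
((-4*1)*Q(-1))*(-5) = ((-4*1)*(2*(-1)*(-108 - 1)))*(-5) = -8*(-1)*(-109)*(-5) = -4*218*(-5) = -872*(-5) = 4360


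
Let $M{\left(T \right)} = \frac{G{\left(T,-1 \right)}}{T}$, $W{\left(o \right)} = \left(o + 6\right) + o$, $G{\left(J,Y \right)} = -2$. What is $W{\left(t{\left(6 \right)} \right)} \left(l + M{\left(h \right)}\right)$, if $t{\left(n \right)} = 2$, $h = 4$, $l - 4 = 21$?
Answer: $245$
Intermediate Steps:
$l = 25$ ($l = 4 + 21 = 25$)
$W{\left(o \right)} = 6 + 2 o$ ($W{\left(o \right)} = \left(6 + o\right) + o = 6 + 2 o$)
$M{\left(T \right)} = - \frac{2}{T}$
$W{\left(t{\left(6 \right)} \right)} \left(l + M{\left(h \right)}\right) = \left(6 + 2 \cdot 2\right) \left(25 - \frac{2}{4}\right) = \left(6 + 4\right) \left(25 - \frac{1}{2}\right) = 10 \left(25 - \frac{1}{2}\right) = 10 \cdot \frac{49}{2} = 245$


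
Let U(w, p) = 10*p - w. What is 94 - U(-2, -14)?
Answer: 232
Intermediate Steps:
U(w, p) = -w + 10*p
94 - U(-2, -14) = 94 - (-1*(-2) + 10*(-14)) = 94 - (2 - 140) = 94 - 1*(-138) = 94 + 138 = 232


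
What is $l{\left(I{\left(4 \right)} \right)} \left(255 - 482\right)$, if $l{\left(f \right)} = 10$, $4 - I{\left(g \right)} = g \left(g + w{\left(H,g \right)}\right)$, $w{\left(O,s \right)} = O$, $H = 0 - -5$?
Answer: $-2270$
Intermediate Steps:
$H = 5$ ($H = 0 + 5 = 5$)
$I{\left(g \right)} = 4 - g \left(5 + g\right)$ ($I{\left(g \right)} = 4 - g \left(g + 5\right) = 4 - g \left(5 + g\right)$)
$l{\left(I{\left(4 \right)} \right)} \left(255 - 482\right) = 10 \left(255 - 482\right) = 10 \left(-227\right) = -2270$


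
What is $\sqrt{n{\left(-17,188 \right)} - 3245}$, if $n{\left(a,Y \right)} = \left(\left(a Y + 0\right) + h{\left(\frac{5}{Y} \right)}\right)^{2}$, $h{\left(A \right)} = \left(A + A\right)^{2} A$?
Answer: $\frac{\sqrt{28177511881108289929}}{1661168} \approx 3195.5$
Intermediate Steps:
$h{\left(A \right)} = 4 A^{3}$ ($h{\left(A \right)} = \left(2 A\right)^{2} A = 4 A^{2} A = 4 A^{3}$)
$n{\left(a,Y \right)} = \left(\frac{500}{Y^{3}} + Y a\right)^{2}$ ($n{\left(a,Y \right)} = \left(\left(a Y + 0\right) + 4 \left(\frac{5}{Y}\right)^{3}\right)^{2} = \left(\left(Y a + 0\right) + 4 \frac{125}{Y^{3}}\right)^{2} = \left(Y a + \frac{500}{Y^{3}}\right)^{2} = \left(\frac{500}{Y^{3}} + Y a\right)^{2}$)
$\sqrt{n{\left(-17,188 \right)} - 3245} = \sqrt{\frac{\left(500 - 17 \cdot 188^{4}\right)^{2}}{44151665987584} - 3245} = \sqrt{\frac{\left(500 - 21236371712\right)^{2}}{44151665987584} - 3245} = \sqrt{\frac{\left(-21236371212\right)^{2}}{44151665987584} - 3245} = \sqrt{\frac{1}{44151665987584} \cdot 450983462253862348944 - 3245} = \sqrt{\frac{28186466390866396809}{2759479124224} - 3245} = \sqrt{\frac{28177511881108289929}{2759479124224}} = \frac{\sqrt{28177511881108289929}}{1661168}$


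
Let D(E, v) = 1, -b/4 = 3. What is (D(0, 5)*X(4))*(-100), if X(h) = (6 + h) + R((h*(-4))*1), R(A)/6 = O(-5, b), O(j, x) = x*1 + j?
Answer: 9200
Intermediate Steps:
b = -12 (b = -4*3 = -12)
O(j, x) = j + x (O(j, x) = x + j = j + x)
R(A) = -102 (R(A) = 6*(-5 - 12) = 6*(-17) = -102)
X(h) = -96 + h (X(h) = (6 + h) - 102 = -96 + h)
(D(0, 5)*X(4))*(-100) = (1*(-96 + 4))*(-100) = (1*(-92))*(-100) = -92*(-100) = 9200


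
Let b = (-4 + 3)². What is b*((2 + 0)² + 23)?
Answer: 27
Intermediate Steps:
b = 1 (b = (-1)² = 1)
b*((2 + 0)² + 23) = 1*((2 + 0)² + 23) = 1*(2² + 23) = 1*(4 + 23) = 1*27 = 27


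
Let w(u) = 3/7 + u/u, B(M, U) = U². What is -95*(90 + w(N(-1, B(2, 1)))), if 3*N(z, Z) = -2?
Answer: -60800/7 ≈ -8685.7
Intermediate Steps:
N(z, Z) = -⅔ (N(z, Z) = (⅓)*(-2) = -⅔)
w(u) = 10/7 (w(u) = 3*(⅐) + 1 = 3/7 + 1 = 10/7)
-95*(90 + w(N(-1, B(2, 1)))) = -95*(90 + 10/7) = -95*640/7 = -60800/7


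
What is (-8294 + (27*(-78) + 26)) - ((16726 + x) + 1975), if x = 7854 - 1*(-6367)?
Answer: -43296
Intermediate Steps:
x = 14221 (x = 7854 + 6367 = 14221)
(-8294 + (27*(-78) + 26)) - ((16726 + x) + 1975) = (-8294 + (27*(-78) + 26)) - ((16726 + 14221) + 1975) = (-8294 + (-2106 + 26)) - (30947 + 1975) = (-8294 - 2080) - 1*32922 = -10374 - 32922 = -43296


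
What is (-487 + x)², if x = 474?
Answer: 169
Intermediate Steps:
(-487 + x)² = (-487 + 474)² = (-13)² = 169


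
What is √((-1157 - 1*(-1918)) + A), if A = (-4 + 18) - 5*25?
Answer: 5*√26 ≈ 25.495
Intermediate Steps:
A = -111 (A = 14 - 125 = -111)
√((-1157 - 1*(-1918)) + A) = √((-1157 - 1*(-1918)) - 111) = √((-1157 + 1918) - 111) = √(761 - 111) = √650 = 5*√26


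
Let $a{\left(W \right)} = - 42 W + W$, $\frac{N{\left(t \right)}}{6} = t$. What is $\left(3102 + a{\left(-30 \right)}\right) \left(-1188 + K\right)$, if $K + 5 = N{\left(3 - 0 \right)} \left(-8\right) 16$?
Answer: $-15149004$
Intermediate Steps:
$N{\left(t \right)} = 6 t$
$a{\left(W \right)} = - 41 W$
$K = -2309$ ($K = -5 + 6 \left(3 - 0\right) \left(-8\right) 16 = -5 + 6 \left(3 + 0\right) \left(-8\right) 16 = -5 + 6 \cdot 3 \left(-8\right) 16 = -5 + 18 \left(-8\right) 16 = -5 - 2304 = -2309$)
$\left(3102 + a{\left(-30 \right)}\right) \left(-1188 + K\right) = \left(3102 - -1230\right) \left(-1188 - 2309\right) = \left(3102 + 1230\right) \left(-3497\right) = 4332 \left(-3497\right) = -15149004$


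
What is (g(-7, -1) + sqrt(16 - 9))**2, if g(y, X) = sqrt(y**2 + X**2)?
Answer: 57 + 10*sqrt(14) ≈ 94.417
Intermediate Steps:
g(y, X) = sqrt(X**2 + y**2)
(g(-7, -1) + sqrt(16 - 9))**2 = (sqrt((-1)**2 + (-7)**2) + sqrt(16 - 9))**2 = (sqrt(1 + 49) + sqrt(7))**2 = (sqrt(50) + sqrt(7))**2 = (5*sqrt(2) + sqrt(7))**2 = (sqrt(7) + 5*sqrt(2))**2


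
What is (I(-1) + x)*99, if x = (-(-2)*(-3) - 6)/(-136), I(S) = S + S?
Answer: -6435/34 ≈ -189.26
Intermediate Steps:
I(S) = 2*S
x = 3/34 (x = (-2*3 - 6)*(-1/136) = (-6 - 6)*(-1/136) = -12*(-1/136) = 3/34 ≈ 0.088235)
(I(-1) + x)*99 = (2*(-1) + 3/34)*99 = (-2 + 3/34)*99 = -65/34*99 = -6435/34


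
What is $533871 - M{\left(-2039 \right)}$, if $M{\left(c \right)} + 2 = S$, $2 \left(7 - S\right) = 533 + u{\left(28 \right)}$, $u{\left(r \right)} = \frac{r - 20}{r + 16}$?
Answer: $\frac{11750917}{22} \approx 5.3413 \cdot 10^{5}$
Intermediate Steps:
$u{\left(r \right)} = \frac{-20 + r}{16 + r}$
$S = - \frac{5711}{22}$ ($S = 7 - \frac{533 + \frac{-20 + 28}{16 + 28}}{2} = 7 - \frac{533 + \frac{1}{44} \cdot 8}{2} = 7 - \frac{533 + \frac{2}{11}}{2} = 7 - \frac{5865}{22} = - \frac{5711}{22} \approx -259.59$)
$M{\left(c \right)} = - \frac{5755}{22}$ ($M{\left(c \right)} = -2 - \frac{5711}{22} = - \frac{5755}{22}$)
$533871 - M{\left(-2039 \right)} = 533871 - - \frac{5755}{22} = 533871 + \frac{5755}{22} = \frac{11750917}{22}$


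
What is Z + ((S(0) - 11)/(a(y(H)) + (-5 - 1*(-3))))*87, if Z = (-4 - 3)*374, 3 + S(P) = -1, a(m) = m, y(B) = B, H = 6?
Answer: -11777/4 ≈ -2944.3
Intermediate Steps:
S(P) = -4 (S(P) = -3 - 1 = -4)
Z = -2618 (Z = -7*374 = -2618)
Z + ((S(0) - 11)/(a(y(H)) + (-5 - 1*(-3))))*87 = -2618 + ((-4 - 11)/(6 + (-5 - 1*(-3))))*87 = -2618 - 15/(6 + (-5 + 3))*87 = -2618 - 15/(6 - 2)*87 = -2618 - 15/4*87 = -2618 - 1305/4 = -11777/4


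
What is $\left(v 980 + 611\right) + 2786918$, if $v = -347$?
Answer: $2447469$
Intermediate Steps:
$\left(v 980 + 611\right) + 2786918 = \left(\left(-347\right) 980 + 611\right) + 2786918 = \left(-340060 + 611\right) + 2786918 = -339449 + 2786918 = 2447469$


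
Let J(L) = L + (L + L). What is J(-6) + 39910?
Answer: 39892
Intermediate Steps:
J(L) = 3*L (J(L) = L + 2*L = 3*L)
J(-6) + 39910 = 3*(-6) + 39910 = -18 + 39910 = 39892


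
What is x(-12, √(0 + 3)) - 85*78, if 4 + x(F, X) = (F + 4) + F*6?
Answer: -6714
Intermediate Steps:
x(F, X) = 7*F (x(F, X) = -4 + ((F + 4) + F*6) = -4 + ((4 + F) + 6*F) = -4 + (4 + 7*F) = 7*F)
x(-12, √(0 + 3)) - 85*78 = 7*(-12) - 85*78 = -84 - 6630 = -6714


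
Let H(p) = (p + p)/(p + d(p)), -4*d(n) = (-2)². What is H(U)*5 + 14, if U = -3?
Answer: 43/2 ≈ 21.500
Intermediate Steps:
d(n) = -1 (d(n) = -¼*(-2)² = -¼*4 = -1)
H(p) = 2*p/(-1 + p) (H(p) = (p + p)/(p - 1) = (2*p)/(-1 + p) = 2*p/(-1 + p))
H(U)*5 + 14 = (2*(-3)/(-1 - 3))*5 + 14 = (2*(-3)/(-4))*5 + 14 = (2*(-3)*(-¼))*5 + 14 = (3/2)*5 + 14 = 15/2 + 14 = 43/2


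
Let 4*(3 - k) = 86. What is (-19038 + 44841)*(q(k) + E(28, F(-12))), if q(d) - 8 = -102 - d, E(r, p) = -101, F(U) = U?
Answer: -9108459/2 ≈ -4.5542e+6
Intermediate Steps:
k = -37/2 (k = 3 - 1/4*86 = 3 - 43/2 = -37/2 ≈ -18.500)
q(d) = -94 - d (q(d) = 8 + (-102 - d) = -94 - d)
(-19038 + 44841)*(q(k) + E(28, F(-12))) = (-19038 + 44841)*((-94 - 1*(-37/2)) - 101) = 25803*((-94 + 37/2) - 101) = 25803*(-151/2 - 101) = 25803*(-353/2) = -9108459/2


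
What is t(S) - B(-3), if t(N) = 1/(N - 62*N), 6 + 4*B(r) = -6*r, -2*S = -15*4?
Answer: -5491/1830 ≈ -3.0005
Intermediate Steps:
S = 30 (S = -(-15)*4/2 = -½*(-60) = 30)
B(r) = -3/2 - 3*r/2 (B(r) = -3/2 + (-6*r)/4 = -3/2 - 3*r/2)
t(N) = -1/(61*N) (t(N) = 1/(-61*N) = -1/(61*N))
t(S) - B(-3) = -1/61/30 - (-3/2 - 3/2*(-3)) = -1/61*1/30 - (-3/2 + 9/2) = -1/1830 - 1*3 = -1/1830 - 3 = -5491/1830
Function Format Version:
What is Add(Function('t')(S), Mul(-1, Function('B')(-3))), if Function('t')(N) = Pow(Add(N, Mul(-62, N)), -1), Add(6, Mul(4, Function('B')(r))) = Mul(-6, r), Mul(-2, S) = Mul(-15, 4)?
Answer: Rational(-5491, 1830) ≈ -3.0005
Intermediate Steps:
S = 30 (S = Mul(Rational(-1, 2), Mul(-15, 4)) = Mul(Rational(-1, 2), -60) = 30)
Function('B')(r) = Add(Rational(-3, 2), Mul(Rational(-3, 2), r)) (Function('B')(r) = Add(Rational(-3, 2), Mul(Rational(1, 4), Mul(-6, r))) = Add(Rational(-3, 2), Mul(Rational(-3, 2), r)))
Function('t')(N) = Mul(Rational(-1, 61), Pow(N, -1)) (Function('t')(N) = Pow(Mul(-61, N), -1) = Mul(Rational(-1, 61), Pow(N, -1)))
Add(Function('t')(S), Mul(-1, Function('B')(-3))) = Add(Mul(Rational(-1, 61), Pow(30, -1)), Mul(-1, Add(Rational(-3, 2), Mul(Rational(-3, 2), -3)))) = Add(Mul(Rational(-1, 61), Rational(1, 30)), Mul(-1, Add(Rational(-3, 2), Rational(9, 2)))) = Add(Rational(-1, 1830), Mul(-1, 3)) = Add(Rational(-1, 1830), -3) = Rational(-5491, 1830)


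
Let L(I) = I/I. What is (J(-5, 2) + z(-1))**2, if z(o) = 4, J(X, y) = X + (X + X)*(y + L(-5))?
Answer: 961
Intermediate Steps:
L(I) = 1
J(X, y) = X + 2*X*(1 + y) (J(X, y) = X + (X + X)*(y + 1) = X + (2*X)*(1 + y) = X + 2*X*(1 + y))
(J(-5, 2) + z(-1))**2 = (-5*(3 + 2*2) + 4)**2 = (-5*(3 + 4) + 4)**2 = (-5*7 + 4)**2 = (-35 + 4)**2 = (-31)**2 = 961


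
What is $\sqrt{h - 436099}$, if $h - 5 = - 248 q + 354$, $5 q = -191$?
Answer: $\frac{2 i \sqrt{2664165}}{5} \approx 652.89 i$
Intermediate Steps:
$q = - \frac{191}{5}$ ($q = \frac{1}{5} \left(-191\right) = - \frac{191}{5} \approx -38.2$)
$h = \frac{49163}{5}$ ($h = 5 + \left(\left(-248\right) \left(- \frac{191}{5}\right) + 354\right) = 5 + \left(\frac{47368}{5} + 354\right) = 5 + \frac{49138}{5} = \frac{49163}{5} \approx 9832.6$)
$\sqrt{h - 436099} = \sqrt{\frac{49163}{5} - 436099} = \sqrt{- \frac{2131332}{5}} = \frac{2 i \sqrt{2664165}}{5}$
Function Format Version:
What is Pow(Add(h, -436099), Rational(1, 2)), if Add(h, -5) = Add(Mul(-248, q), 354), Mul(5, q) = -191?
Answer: Mul(Rational(2, 5), I, Pow(2664165, Rational(1, 2))) ≈ Mul(652.89, I)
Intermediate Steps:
q = Rational(-191, 5) (q = Mul(Rational(1, 5), -191) = Rational(-191, 5) ≈ -38.200)
h = Rational(49163, 5) (h = Add(5, Add(Mul(-248, Rational(-191, 5)), 354)) = Add(5, Add(Rational(47368, 5), 354)) = Add(5, Rational(49138, 5)) = Rational(49163, 5) ≈ 9832.6)
Pow(Add(h, -436099), Rational(1, 2)) = Pow(Add(Rational(49163, 5), -436099), Rational(1, 2)) = Pow(Rational(-2131332, 5), Rational(1, 2)) = Mul(Rational(2, 5), I, Pow(2664165, Rational(1, 2)))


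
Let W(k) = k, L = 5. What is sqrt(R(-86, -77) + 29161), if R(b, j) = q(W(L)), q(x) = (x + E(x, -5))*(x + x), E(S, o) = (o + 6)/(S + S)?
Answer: 2*sqrt(7303) ≈ 170.92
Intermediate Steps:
E(S, o) = (6 + o)/(2*S) (E(S, o) = (6 + o)/((2*S)) = (6 + o)*(1/(2*S)) = (6 + o)/(2*S))
q(x) = 2*x*(x + 1/(2*x)) (q(x) = (x + (6 - 5)/(2*x))*(x + x) = (x + (1/2)*1/x)*(2*x) = (x + 1/(2*x))*(2*x) = 2*x*(x + 1/(2*x)))
R(b, j) = 51 (R(b, j) = 1 + 2*5**2 = 1 + 2*25 = 1 + 50 = 51)
sqrt(R(-86, -77) + 29161) = sqrt(51 + 29161) = sqrt(29212) = 2*sqrt(7303)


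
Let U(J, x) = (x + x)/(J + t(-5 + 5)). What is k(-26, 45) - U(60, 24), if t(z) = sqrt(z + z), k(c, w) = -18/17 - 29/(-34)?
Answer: -171/170 ≈ -1.0059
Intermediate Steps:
k(c, w) = -7/34 (k(c, w) = -18*1/17 - 29*(-1/34) = -18/17 + 29/34 = -7/34)
t(z) = sqrt(2)*sqrt(z) (t(z) = sqrt(2*z) = sqrt(2)*sqrt(z))
U(J, x) = 2*x/J (U(J, x) = (x + x)/(J + sqrt(2)*sqrt(-5 + 5)) = (2*x)/(J + sqrt(2)*sqrt(0)) = (2*x)/(J + sqrt(2)*0) = (2*x)/(J + 0) = (2*x)/J = 2*x/J)
k(-26, 45) - U(60, 24) = -7/34 - 2*24/60 = -7/34 - 1*4/5 = -7/34 - 4/5 = -171/170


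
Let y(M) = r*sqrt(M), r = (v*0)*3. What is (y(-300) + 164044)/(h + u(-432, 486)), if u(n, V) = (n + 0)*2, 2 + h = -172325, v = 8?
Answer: -164044/173191 ≈ -0.94719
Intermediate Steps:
h = -172327 (h = -2 - 172325 = -172327)
u(n, V) = 2*n (u(n, V) = n*2 = 2*n)
r = 0 (r = (8*0)*3 = 0*3 = 0)
y(M) = 0 (y(M) = 0*sqrt(M) = 0)
(y(-300) + 164044)/(h + u(-432, 486)) = (0 + 164044)/(-172327 + 2*(-432)) = 164044/(-172327 - 864) = 164044/(-173191) = 164044*(-1/173191) = -164044/173191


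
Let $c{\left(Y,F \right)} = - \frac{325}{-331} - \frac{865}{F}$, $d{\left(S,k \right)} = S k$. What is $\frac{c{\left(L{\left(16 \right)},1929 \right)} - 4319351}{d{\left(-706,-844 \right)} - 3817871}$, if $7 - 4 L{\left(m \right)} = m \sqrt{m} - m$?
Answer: $\frac{2757900953539}{2057248247493} \approx 1.3406$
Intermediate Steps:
$L{\left(m \right)} = \frac{7}{4} - \frac{m^{\frac{3}{2}}}{4} + \frac{m}{4}$ ($L{\left(m \right)} = \frac{7}{4} - \frac{m \sqrt{m} - m}{4} = \frac{7}{4} - \frac{m^{\frac{3}{2}} - m}{4} = \frac{7}{4} - \left(- \frac{m}{4} + \frac{m^{\frac{3}{2}}}{4}\right) = \frac{7}{4} - \frac{m^{\frac{3}{2}}}{4} + \frac{m}{4}$)
$c{\left(Y,F \right)} = \frac{325}{331} - \frac{865}{F}$ ($c{\left(Y,F \right)} = \left(-325\right) \left(- \frac{1}{331}\right) - \frac{865}{F} = \frac{325}{331} - \frac{865}{F}$)
$\frac{c{\left(L{\left(16 \right)},1929 \right)} - 4319351}{d{\left(-706,-844 \right)} - 3817871} = \frac{\left(\frac{325}{331} - \frac{865}{1929}\right) - 4319351}{\left(-706\right) \left(-844\right) - 3817871} = \frac{\left(\frac{325}{331} - \frac{865}{1929}\right) - 4319351}{595864 - 3817871} = \frac{\left(\frac{325}{331} - \frac{865}{1929}\right) - 4319351}{-3222007} = \left(\frac{340610}{638499} - 4319351\right) \left(- \frac{1}{3222007}\right) = \left(- \frac{2757900953539}{638499}\right) \left(- \frac{1}{3222007}\right) = \frac{2757900953539}{2057248247493}$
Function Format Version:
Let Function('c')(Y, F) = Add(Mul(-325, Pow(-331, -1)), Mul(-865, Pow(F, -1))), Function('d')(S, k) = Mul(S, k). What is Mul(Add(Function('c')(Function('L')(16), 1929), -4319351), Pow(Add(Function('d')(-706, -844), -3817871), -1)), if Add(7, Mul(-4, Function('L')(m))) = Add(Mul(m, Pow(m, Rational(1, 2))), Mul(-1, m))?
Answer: Rational(2757900953539, 2057248247493) ≈ 1.3406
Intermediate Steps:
Function('L')(m) = Add(Rational(7, 4), Mul(Rational(-1, 4), Pow(m, Rational(3, 2))), Mul(Rational(1, 4), m)) (Function('L')(m) = Add(Rational(7, 4), Mul(Rational(-1, 4), Add(Mul(m, Pow(m, Rational(1, 2))), Mul(-1, m)))) = Add(Rational(7, 4), Mul(Rational(-1, 4), Add(Pow(m, Rational(3, 2)), Mul(-1, m)))) = Add(Rational(7, 4), Add(Mul(Rational(-1, 4), Pow(m, Rational(3, 2))), Mul(Rational(1, 4), m))) = Add(Rational(7, 4), Mul(Rational(-1, 4), Pow(m, Rational(3, 2))), Mul(Rational(1, 4), m)))
Function('c')(Y, F) = Add(Rational(325, 331), Mul(-865, Pow(F, -1))) (Function('c')(Y, F) = Add(Mul(-325, Rational(-1, 331)), Mul(-865, Pow(F, -1))) = Add(Rational(325, 331), Mul(-865, Pow(F, -1))))
Mul(Add(Function('c')(Function('L')(16), 1929), -4319351), Pow(Add(Function('d')(-706, -844), -3817871), -1)) = Mul(Add(Add(Rational(325, 331), Mul(-865, Pow(1929, -1))), -4319351), Pow(Add(Mul(-706, -844), -3817871), -1)) = Mul(Add(Add(Rational(325, 331), Mul(-865, Rational(1, 1929))), -4319351), Pow(Add(595864, -3817871), -1)) = Mul(Add(Add(Rational(325, 331), Rational(-865, 1929)), -4319351), Pow(-3222007, -1)) = Mul(Add(Rational(340610, 638499), -4319351), Rational(-1, 3222007)) = Mul(Rational(-2757900953539, 638499), Rational(-1, 3222007)) = Rational(2757900953539, 2057248247493)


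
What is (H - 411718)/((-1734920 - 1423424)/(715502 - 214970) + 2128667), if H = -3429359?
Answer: -480645488241/266365698125 ≈ -1.8045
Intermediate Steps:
(H - 411718)/((-1734920 - 1423424)/(715502 - 214970) + 2128667) = (-3429359 - 411718)/((-1734920 - 1423424)/(715502 - 214970) + 2128667) = -3841077/(-3158344/500532 + 2128667) = -3841077/(-3158344*1/500532 + 2128667) = -3841077/(-789586/125133 + 2128667) = -3841077/266365698125/125133 = -3841077*125133/266365698125 = -480645488241/266365698125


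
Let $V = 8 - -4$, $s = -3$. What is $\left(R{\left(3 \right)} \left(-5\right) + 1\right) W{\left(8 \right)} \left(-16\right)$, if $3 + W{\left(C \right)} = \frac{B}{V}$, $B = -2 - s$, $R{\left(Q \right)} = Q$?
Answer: $- \frac{1960}{3} \approx -653.33$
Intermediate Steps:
$V = 12$ ($V = 8 + 4 = 12$)
$B = 1$ ($B = -2 - -3 = -2 + 3 = 1$)
$W{\left(C \right)} = - \frac{35}{12}$ ($W{\left(C \right)} = -3 + 1 \cdot \frac{1}{12} = -3 + \frac{1}{12} = - \frac{35}{12}$)
$\left(R{\left(3 \right)} \left(-5\right) + 1\right) W{\left(8 \right)} \left(-16\right) = \left(3 \left(-5\right) + 1\right) \left(- \frac{35}{12}\right) \left(-16\right) = \left(-15 + 1\right) \left(- \frac{35}{12}\right) \left(-16\right) = \left(-14\right) \left(- \frac{35}{12}\right) \left(-16\right) = \frac{245}{6} \left(-16\right) = - \frac{1960}{3}$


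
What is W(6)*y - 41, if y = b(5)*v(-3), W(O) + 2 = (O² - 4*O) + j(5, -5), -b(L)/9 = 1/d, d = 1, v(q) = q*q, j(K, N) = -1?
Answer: -770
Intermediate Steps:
v(q) = q²
b(L) = -9 (b(L) = -9/1 = -9*1 = -9)
W(O) = -3 + O² - 4*O (W(O) = -2 + ((O² - 4*O) - 1) = -2 + (-1 + O² - 4*O) = -3 + O² - 4*O)
y = -81 (y = -9*(-3)² = -9*9 = -81)
W(6)*y - 41 = (-3 + 6² - 4*6)*(-81) - 41 = (-3 + 36 - 24)*(-81) - 41 = 9*(-81) - 41 = -729 - 41 = -770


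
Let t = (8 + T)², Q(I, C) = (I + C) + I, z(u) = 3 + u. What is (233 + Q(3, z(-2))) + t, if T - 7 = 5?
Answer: 640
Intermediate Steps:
T = 12 (T = 7 + 5 = 12)
Q(I, C) = C + 2*I (Q(I, C) = (C + I) + I = C + 2*I)
t = 400 (t = (8 + 12)² = 20² = 400)
(233 + Q(3, z(-2))) + t = (233 + ((3 - 2) + 2*3)) + 400 = (233 + (1 + 6)) + 400 = (233 + 7) + 400 = 240 + 400 = 640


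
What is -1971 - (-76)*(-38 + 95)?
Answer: 2361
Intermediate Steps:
-1971 - (-76)*(-38 + 95) = -1971 - (-76)*57 = -1971 - 1*(-4332) = -1971 + 4332 = 2361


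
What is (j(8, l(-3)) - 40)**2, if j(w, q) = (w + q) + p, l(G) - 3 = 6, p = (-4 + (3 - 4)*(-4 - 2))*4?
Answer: 225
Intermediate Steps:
p = 8 (p = (-4 - 1*(-6))*4 = (-4 + 6)*4 = 2*4 = 8)
l(G) = 9 (l(G) = 3 + 6 = 9)
j(w, q) = 8 + q + w (j(w, q) = (w + q) + 8 = (q + w) + 8 = 8 + q + w)
(j(8, l(-3)) - 40)**2 = ((8 + 9 + 8) - 40)**2 = (25 - 40)**2 = (-15)**2 = 225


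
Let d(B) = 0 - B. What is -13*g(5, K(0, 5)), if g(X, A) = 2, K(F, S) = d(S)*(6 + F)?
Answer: -26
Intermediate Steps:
d(B) = -B
K(F, S) = -S*(6 + F) (K(F, S) = (-S)*(6 + F) = -S*(6 + F))
-13*g(5, K(0, 5)) = -13*2 = -26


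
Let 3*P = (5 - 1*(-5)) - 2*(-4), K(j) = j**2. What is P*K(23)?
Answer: 3174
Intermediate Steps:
P = 6 (P = ((5 - 1*(-5)) - 2*(-4))/3 = ((5 + 5) + 8)/3 = (10 + 8)/3 = (1/3)*18 = 6)
P*K(23) = 6*23**2 = 6*529 = 3174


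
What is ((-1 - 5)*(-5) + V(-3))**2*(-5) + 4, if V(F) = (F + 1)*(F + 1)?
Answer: -5776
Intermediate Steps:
V(F) = (1 + F)**2 (V(F) = (1 + F)*(1 + F) = (1 + F)**2)
((-1 - 5)*(-5) + V(-3))**2*(-5) + 4 = ((-1 - 5)*(-5) + (1 - 3)**2)**2*(-5) + 4 = (-6*(-5) + (-2)**2)**2*(-5) + 4 = (30 + 4)**2*(-5) + 4 = 34**2*(-5) + 4 = 1156*(-5) + 4 = -5780 + 4 = -5776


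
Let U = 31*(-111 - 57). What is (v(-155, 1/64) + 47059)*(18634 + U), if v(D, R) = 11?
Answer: 631961820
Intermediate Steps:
U = -5208 (U = 31*(-168) = -5208)
(v(-155, 1/64) + 47059)*(18634 + U) = (11 + 47059)*(18634 - 5208) = 47070*13426 = 631961820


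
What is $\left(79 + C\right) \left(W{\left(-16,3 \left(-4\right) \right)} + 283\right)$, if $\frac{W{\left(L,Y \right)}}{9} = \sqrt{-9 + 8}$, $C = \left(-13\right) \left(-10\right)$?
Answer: $59147 + 1881 i \approx 59147.0 + 1881.0 i$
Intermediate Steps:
$C = 130$
$W{\left(L,Y \right)} = 9 i$ ($W{\left(L,Y \right)} = 9 \sqrt{-9 + 8} = 9 \sqrt{-1} = 9 i$)
$\left(79 + C\right) \left(W{\left(-16,3 \left(-4\right) \right)} + 283\right) = \left(79 + 130\right) \left(9 i + 283\right) = 209 \left(283 + 9 i\right) = 59147 + 1881 i$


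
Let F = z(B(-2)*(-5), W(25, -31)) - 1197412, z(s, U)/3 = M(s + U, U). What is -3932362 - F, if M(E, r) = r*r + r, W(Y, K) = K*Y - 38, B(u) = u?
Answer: -4715418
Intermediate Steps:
W(Y, K) = -38 + K*Y
M(E, r) = r + r**2 (M(E, r) = r**2 + r = r + r**2)
z(s, U) = 3*U*(1 + U) (z(s, U) = 3*(U*(1 + U)) = 3*U*(1 + U))
F = 783056 (F = 3*(-38 - 31*25)*(1 + (-38 - 31*25)) - 1197412 = 3*(-38 - 775)*(1 + (-38 - 775)) - 1197412 = 3*(-813)*(1 - 813) - 1197412 = 3*(-813)*(-812) - 1197412 = 1980468 - 1197412 = 783056)
-3932362 - F = -3932362 - 1*783056 = -3932362 - 783056 = -4715418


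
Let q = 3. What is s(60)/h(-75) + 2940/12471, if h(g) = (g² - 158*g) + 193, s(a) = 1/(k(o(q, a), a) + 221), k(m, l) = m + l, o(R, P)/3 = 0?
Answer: 4865417997/20638291156 ≈ 0.23575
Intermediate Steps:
o(R, P) = 0 (o(R, P) = 3*0 = 0)
k(m, l) = l + m
s(a) = 1/(221 + a) (s(a) = 1/((a + 0) + 221) = 1/(a + 221) = 1/(221 + a))
h(g) = 193 + g² - 158*g
s(60)/h(-75) + 2940/12471 = 1/((221 + 60)*(193 + (-75)² - 158*(-75))) + 2940/12471 = 1/(281*(193 + 5625 + 11850)) + 2940*(1/12471) = (1/281)/17668 + 980/4157 = (1/281)*(1/17668) + 980/4157 = 1/4964708 + 980/4157 = 4865417997/20638291156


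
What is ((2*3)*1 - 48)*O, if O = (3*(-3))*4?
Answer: 1512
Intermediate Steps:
O = -36 (O = -9*4 = -36)
((2*3)*1 - 48)*O = ((2*3)*1 - 48)*(-36) = (6*1 - 48)*(-36) = (6 - 48)*(-36) = -42*(-36) = 1512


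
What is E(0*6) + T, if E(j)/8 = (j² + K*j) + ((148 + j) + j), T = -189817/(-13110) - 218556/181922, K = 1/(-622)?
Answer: 109827060169/91730670 ≈ 1197.3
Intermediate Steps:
K = -1/622 ≈ -0.0016077
T = 1217946889/91730670 (T = -189817*(-1/13110) - 218556*1/181922 = 189817/13110 - 8406/6997 = 1217946889/91730670 ≈ 13.277)
E(j) = 1184 + 8*j² + 4972*j/311 (E(j) = 8*((j² - j/622) + ((148 + j) + j)) = 8*((j² - j/622) + (148 + 2*j)) = 8*(148 + j² + 1243*j/622) = 1184 + 8*j² + 4972*j/311)
E(0*6) + T = (1184 + 8*(0*6)² + 4972*(0*6)/311) + 1217946889/91730670 = (1184 + 8*0² + (4972/311)*0) + 1217946889/91730670 = (1184 + 8*0 + 0) + 1217946889/91730670 = (1184 + 0 + 0) + 1217946889/91730670 = 1184 + 1217946889/91730670 = 109827060169/91730670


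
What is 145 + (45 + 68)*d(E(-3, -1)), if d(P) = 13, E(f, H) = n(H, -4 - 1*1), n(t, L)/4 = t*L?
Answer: 1614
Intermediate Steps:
n(t, L) = 4*L*t (n(t, L) = 4*(t*L) = 4*(L*t) = 4*L*t)
E(f, H) = -20*H (E(f, H) = 4*(-4 - 1*1)*H = 4*(-4 - 1)*H = 4*(-5)*H = -20*H)
145 + (45 + 68)*d(E(-3, -1)) = 145 + (45 + 68)*13 = 145 + 113*13 = 145 + 1469 = 1614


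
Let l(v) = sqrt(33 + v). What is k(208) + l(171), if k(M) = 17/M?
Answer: 17/208 + 2*sqrt(51) ≈ 14.365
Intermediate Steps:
k(208) + l(171) = 17/208 + sqrt(33 + 171) = 17*(1/208) + sqrt(204) = 17/208 + 2*sqrt(51)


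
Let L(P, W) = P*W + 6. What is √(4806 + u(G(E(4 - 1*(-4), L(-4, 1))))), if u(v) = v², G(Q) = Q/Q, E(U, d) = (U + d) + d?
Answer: √4807 ≈ 69.333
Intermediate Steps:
L(P, W) = 6 + P*W
E(U, d) = U + 2*d
G(Q) = 1
√(4806 + u(G(E(4 - 1*(-4), L(-4, 1))))) = √(4806 + 1²) = √(4806 + 1) = √4807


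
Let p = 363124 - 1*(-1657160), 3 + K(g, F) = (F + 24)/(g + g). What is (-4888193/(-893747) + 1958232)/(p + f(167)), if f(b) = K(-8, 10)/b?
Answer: 2338225601631992/2412311976258101 ≈ 0.96929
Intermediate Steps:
K(g, F) = -3 + (24 + F)/(2*g) (K(g, F) = -3 + (F + 24)/(g + g) = -3 + (24 + F)/((2*g)) = -3 + (24 + F)*(1/(2*g)) = -3 + (24 + F)/(2*g))
p = 2020284 (p = 363124 + 1657160 = 2020284)
f(b) = -41/(8*b) (f(b) = ((½)*(24 + 10 - 6*(-8))/(-8))/b = ((½)*(-⅛)*(24 + 10 + 48))/b = ((½)*(-⅛)*82)/b = -41/(8*b))
(-4888193/(-893747) + 1958232)/(p + f(167)) = (-4888193/(-893747) + 1958232)/(2020284 - 41/8/167) = (-4888193*(-1/893747) + 1958232)/(2020284 - 41/8*1/167) = (4888193/893747 + 1958232)/(2020284 - 41/1336) = 1750168863497/(893747*(2699099383/1336)) = (1750168863497/893747)*(1336/2699099383) = 2338225601631992/2412311976258101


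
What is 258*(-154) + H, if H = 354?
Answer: -39378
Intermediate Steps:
258*(-154) + H = 258*(-154) + 354 = -39732 + 354 = -39378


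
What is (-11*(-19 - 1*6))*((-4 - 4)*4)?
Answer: -8800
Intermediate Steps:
(-11*(-19 - 1*6))*((-4 - 4)*4) = (-11*(-19 - 6))*(-8*4) = -11*(-25)*(-32) = 275*(-32) = -8800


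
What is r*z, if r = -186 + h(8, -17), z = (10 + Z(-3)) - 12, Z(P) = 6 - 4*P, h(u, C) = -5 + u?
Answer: -2928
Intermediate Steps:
z = 16 (z = (10 + (6 - 4*(-3))) - 12 = (10 + (6 + 12)) - 12 = (10 + 18) - 12 = 28 - 12 = 16)
r = -183 (r = -186 + (-5 + 8) = -186 + 3 = -183)
r*z = -183*16 = -2928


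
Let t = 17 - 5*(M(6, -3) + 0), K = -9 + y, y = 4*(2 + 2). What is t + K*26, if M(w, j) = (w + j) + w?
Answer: 154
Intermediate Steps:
y = 16 (y = 4*4 = 16)
M(w, j) = j + 2*w (M(w, j) = (j + w) + w = j + 2*w)
K = 7 (K = -9 + 16 = 7)
t = -28 (t = 17 - 5*((-3 + 2*6) + 0) = 17 - 5*((-3 + 12) + 0) = 17 - 5*(9 + 0) = 17 - 5*9 = 17 - 1*45 = 17 - 45 = -28)
t + K*26 = -28 + 7*26 = -28 + 182 = 154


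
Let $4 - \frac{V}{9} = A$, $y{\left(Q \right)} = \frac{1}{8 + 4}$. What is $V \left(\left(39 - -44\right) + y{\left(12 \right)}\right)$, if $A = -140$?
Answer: $107676$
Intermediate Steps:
$y{\left(Q \right)} = \frac{1}{12}$
$V = 1296$ ($V = 36 - -1260 = 36 + 1260 = 1296$)
$V \left(\left(39 - -44\right) + y{\left(12 \right)}\right) = 1296 \left(\left(39 - -44\right) + \frac{1}{12}\right) = 1296 \left(\left(39 + 44\right) + \frac{1}{12}\right) = 1296 \left(83 + \frac{1}{12}\right) = 1296 \cdot \frac{997}{12} = 107676$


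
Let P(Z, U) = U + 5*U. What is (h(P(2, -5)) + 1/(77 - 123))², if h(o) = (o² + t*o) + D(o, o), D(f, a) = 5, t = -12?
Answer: 3385959721/2116 ≈ 1.6002e+6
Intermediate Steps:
P(Z, U) = 6*U
h(o) = 5 + o² - 12*o (h(o) = (o² - 12*o) + 5 = 5 + o² - 12*o)
(h(P(2, -5)) + 1/(77 - 123))² = ((5 + (6*(-5))² - 72*(-5)) + 1/(77 - 123))² = ((5 + (-30)² - 12*(-30)) + 1/(-46))² = ((5 + 900 + 360) - 1/46)² = (1265 - 1/46)² = (58189/46)² = 3385959721/2116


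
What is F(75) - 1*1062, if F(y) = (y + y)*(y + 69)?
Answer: 20538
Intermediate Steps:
F(y) = 2*y*(69 + y) (F(y) = (2*y)*(69 + y) = 2*y*(69 + y))
F(75) - 1*1062 = 2*75*(69 + 75) - 1*1062 = 2*75*144 - 1062 = 21600 - 1062 = 20538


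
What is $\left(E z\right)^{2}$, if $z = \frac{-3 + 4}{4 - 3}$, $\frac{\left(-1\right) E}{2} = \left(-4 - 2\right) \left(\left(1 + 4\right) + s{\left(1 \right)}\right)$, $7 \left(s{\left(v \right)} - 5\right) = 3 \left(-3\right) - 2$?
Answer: $\frac{501264}{49} \approx 10230.0$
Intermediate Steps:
$s{\left(v \right)} = \frac{24}{7}$ ($s{\left(v \right)} = 5 + \frac{3 \left(-3\right) - 2}{7} = 5 + \frac{-9 - 2}{7} = 5 + \frac{1}{7} \left(-11\right) = 5 - \frac{11}{7} = \frac{24}{7}$)
$E = \frac{708}{7}$ ($E = - 2 \left(-4 - 2\right) \left(\left(1 + 4\right) + \frac{24}{7}\right) = - 2 \left(- 6 \left(5 + \frac{24}{7}\right)\right) = - 2 \left(\left(-6\right) \frac{59}{7}\right) = \left(-2\right) \left(- \frac{354}{7}\right) = \frac{708}{7} \approx 101.14$)
$z = 1$ ($z = 1 \cdot 1^{-1} = 1 \cdot 1 = 1$)
$\left(E z\right)^{2} = \left(\frac{708}{7} \cdot 1\right)^{2} = \left(\frac{708}{7}\right)^{2} = \frac{501264}{49}$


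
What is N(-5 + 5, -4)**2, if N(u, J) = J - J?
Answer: 0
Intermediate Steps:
N(u, J) = 0
N(-5 + 5, -4)**2 = 0**2 = 0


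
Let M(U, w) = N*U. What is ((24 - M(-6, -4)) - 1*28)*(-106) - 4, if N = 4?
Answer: -2124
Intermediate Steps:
M(U, w) = 4*U
((24 - M(-6, -4)) - 1*28)*(-106) - 4 = ((24 - 4*(-6)) - 1*28)*(-106) - 4 = ((24 - 1*(-24)) - 28)*(-106) - 4 = ((24 + 24) - 28)*(-106) - 4 = (48 - 28)*(-106) - 4 = 20*(-106) - 4 = -2120 - 4 = -2124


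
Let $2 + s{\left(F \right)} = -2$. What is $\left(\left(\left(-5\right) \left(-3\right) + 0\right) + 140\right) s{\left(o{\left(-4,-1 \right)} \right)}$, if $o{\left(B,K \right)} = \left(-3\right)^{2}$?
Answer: $-620$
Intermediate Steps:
$o{\left(B,K \right)} = 9$
$s{\left(F \right)} = -4$ ($s{\left(F \right)} = -2 - 2 = -4$)
$\left(\left(\left(-5\right) \left(-3\right) + 0\right) + 140\right) s{\left(o{\left(-4,-1 \right)} \right)} = \left(\left(\left(-5\right) \left(-3\right) + 0\right) + 140\right) \left(-4\right) = \left(\left(15 + 0\right) + 140\right) \left(-4\right) = \left(15 + 140\right) \left(-4\right) = 155 \left(-4\right) = -620$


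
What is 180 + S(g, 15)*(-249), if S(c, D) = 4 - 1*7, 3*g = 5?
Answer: 927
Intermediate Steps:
g = 5/3 (g = (⅓)*5 = 5/3 ≈ 1.6667)
S(c, D) = -3 (S(c, D) = 4 - 7 = -3)
180 + S(g, 15)*(-249) = 180 - 3*(-249) = 180 + 747 = 927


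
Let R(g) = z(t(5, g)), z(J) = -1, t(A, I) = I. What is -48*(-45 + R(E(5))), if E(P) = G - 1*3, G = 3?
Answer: 2208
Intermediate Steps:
E(P) = 0 (E(P) = 3 - 1*3 = 3 - 3 = 0)
R(g) = -1
-48*(-45 + R(E(5))) = -48*(-45 - 1) = -48*(-46) = 2208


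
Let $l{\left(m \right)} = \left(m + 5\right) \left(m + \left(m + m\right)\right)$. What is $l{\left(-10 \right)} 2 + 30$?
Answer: $330$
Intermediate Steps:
$l{\left(m \right)} = 3 m \left(5 + m\right)$ ($l{\left(m \right)} = \left(5 + m\right) \left(m + 2 m\right) = \left(5 + m\right) 3 m = 3 m \left(5 + m\right)$)
$l{\left(-10 \right)} 2 + 30 = 3 \left(-10\right) \left(5 - 10\right) 2 + 30 = 3 \left(-10\right) \left(-5\right) 2 + 30 = 150 \cdot 2 + 30 = 300 + 30 = 330$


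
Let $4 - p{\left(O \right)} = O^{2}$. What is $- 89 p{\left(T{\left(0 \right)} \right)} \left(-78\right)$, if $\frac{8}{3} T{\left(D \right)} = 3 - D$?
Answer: $\frac{607425}{32} \approx 18982.0$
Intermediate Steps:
$T{\left(D \right)} = \frac{9}{8} - \frac{3 D}{8}$ ($T{\left(D \right)} = \frac{3 \left(3 - D\right)}{8} = \frac{9}{8} - \frac{3 D}{8}$)
$p{\left(O \right)} = 4 - O^{2}$
$- 89 p{\left(T{\left(0 \right)} \right)} \left(-78\right) = - 89 \left(4 - \left(\frac{9}{8} - 0\right)^{2}\right) \left(-78\right) = - 89 \left(4 - \left(\frac{9}{8} + 0\right)^{2}\right) \left(-78\right) = - 89 \left(4 - \left(\frac{9}{8}\right)^{2}\right) \left(-78\right) = - 89 \left(4 - \frac{81}{64}\right) \left(-78\right) = \left(-89\right) \frac{175}{64} \left(-78\right) = \left(- \frac{15575}{64}\right) \left(-78\right) = \frac{607425}{32}$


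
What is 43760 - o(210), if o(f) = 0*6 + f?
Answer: 43550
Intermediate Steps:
o(f) = f (o(f) = 0 + f = f)
43760 - o(210) = 43760 - 1*210 = 43760 - 210 = 43550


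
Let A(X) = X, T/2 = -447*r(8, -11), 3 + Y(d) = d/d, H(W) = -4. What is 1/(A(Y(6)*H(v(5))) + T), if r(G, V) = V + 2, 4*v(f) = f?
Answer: 1/8054 ≈ 0.00012416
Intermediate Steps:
v(f) = f/4
Y(d) = -2 (Y(d) = -3 + d/d = -3 + 1 = -2)
r(G, V) = 2 + V
T = 8046 (T = 2*(-447*(2 - 11)) = 2*(-447*(-9)) = 2*4023 = 8046)
1/(A(Y(6)*H(v(5))) + T) = 1/(-2*(-4) + 8046) = 1/(8 + 8046) = 1/8054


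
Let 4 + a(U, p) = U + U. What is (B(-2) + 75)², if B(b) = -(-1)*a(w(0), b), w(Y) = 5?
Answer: 6561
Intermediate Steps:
a(U, p) = -4 + 2*U (a(U, p) = -4 + (U + U) = -4 + 2*U)
B(b) = 6 (B(b) = -(-1)*(-4 + 2*5) = -(-1)*(-4 + 10) = -(-1)*6 = -1*(-6) = 6)
(B(-2) + 75)² = (6 + 75)² = 81² = 6561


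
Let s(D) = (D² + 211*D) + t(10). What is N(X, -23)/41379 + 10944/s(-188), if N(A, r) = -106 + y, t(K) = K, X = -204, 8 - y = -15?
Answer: -75534973/29751501 ≈ -2.5389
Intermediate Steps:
y = 23 (y = 8 - 1*(-15) = 8 + 15 = 23)
N(A, r) = -83 (N(A, r) = -106 + 23 = -83)
s(D) = 10 + D² + 211*D (s(D) = (D² + 211*D) + 10 = 10 + D² + 211*D)
N(X, -23)/41379 + 10944/s(-188) = -83/41379 + 10944/(10 + (-188)² + 211*(-188)) = -83*1/41379 + 10944/(10 + 35344 - 39668) = -83/41379 + 10944/(-4314) = -83/41379 + 10944*(-1/4314) = -83/41379 - 1824/719 = -75534973/29751501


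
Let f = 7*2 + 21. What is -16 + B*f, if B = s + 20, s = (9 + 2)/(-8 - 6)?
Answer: 1313/2 ≈ 656.50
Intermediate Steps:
f = 35 (f = 14 + 21 = 35)
s = -11/14 (s = 11/(-14) = 11*(-1/14) = -11/14 ≈ -0.78571)
B = 269/14 (B = -11/14 + 20 = 269/14 ≈ 19.214)
-16 + B*f = -16 + (269/14)*35 = -16 + 1345/2 = 1313/2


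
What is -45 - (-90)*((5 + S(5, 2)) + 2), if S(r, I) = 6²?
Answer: 3825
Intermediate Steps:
S(r, I) = 36
-45 - (-90)*((5 + S(5, 2)) + 2) = -45 - (-90)*((5 + 36) + 2) = -45 - (-90)*(41 + 2) = -45 - (-90)*43 = -45 - 45*(-86) = -45 + 3870 = 3825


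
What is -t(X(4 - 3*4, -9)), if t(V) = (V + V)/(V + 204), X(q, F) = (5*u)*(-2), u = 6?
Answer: ⅚ ≈ 0.83333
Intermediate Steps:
X(q, F) = -60 (X(q, F) = (5*6)*(-2) = 30*(-2) = -60)
t(V) = 2*V/(204 + V) (t(V) = (2*V)/(204 + V) = 2*V/(204 + V))
-t(X(4 - 3*4, -9)) = -2*(-60)/(204 - 60) = -2*(-60)/144 = -1*(-⅚) = ⅚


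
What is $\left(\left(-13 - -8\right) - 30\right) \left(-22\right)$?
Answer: $770$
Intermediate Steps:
$\left(\left(-13 - -8\right) - 30\right) \left(-22\right) = \left(\left(-13 + 8\right) - 30\right) \left(-22\right) = \left(-5 - 30\right) \left(-22\right) = \left(-35\right) \left(-22\right) = 770$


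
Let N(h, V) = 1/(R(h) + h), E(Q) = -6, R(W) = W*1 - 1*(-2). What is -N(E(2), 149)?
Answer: 1/10 ≈ 0.10000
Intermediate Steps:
R(W) = 2 + W (R(W) = W + 2 = 2 + W)
N(h, V) = 1/(2 + 2*h) (N(h, V) = 1/((2 + h) + h) = 1/(2 + 2*h))
-N(E(2), 149) = -1/(2*(1 - 6)) = -1/(2*(-5)) = -(-1)/(2*5) = -1*(-1/10) = 1/10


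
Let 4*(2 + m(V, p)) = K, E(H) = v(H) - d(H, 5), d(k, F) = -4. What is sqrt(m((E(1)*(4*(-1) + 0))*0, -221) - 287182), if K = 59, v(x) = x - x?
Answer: I*sqrt(1148677)/2 ≈ 535.88*I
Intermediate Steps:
v(x) = 0
E(H) = 4 (E(H) = 0 - 1*(-4) = 0 + 4 = 4)
m(V, p) = 51/4 (m(V, p) = -2 + (1/4)*59 = -2 + 59/4 = 51/4)
sqrt(m((E(1)*(4*(-1) + 0))*0, -221) - 287182) = sqrt(51/4 - 287182) = sqrt(-1148677/4) = I*sqrt(1148677)/2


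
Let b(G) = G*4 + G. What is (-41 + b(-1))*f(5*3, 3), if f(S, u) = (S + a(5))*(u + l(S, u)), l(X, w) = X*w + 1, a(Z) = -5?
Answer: -22540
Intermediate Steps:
b(G) = 5*G (b(G) = 4*G + G = 5*G)
l(X, w) = 1 + X*w
f(S, u) = (-5 + S)*(1 + u + S*u) (f(S, u) = (S - 5)*(u + (1 + S*u)) = (-5 + S)*(1 + u + S*u))
(-41 + b(-1))*f(5*3, 3) = (-41 + 5*(-1))*(-5 - 5*3 + (5*3)*(1 + (5*3)*3) - 4*5*3*3) = (-41 - 5)*(-5 - 15 + 15*(1 + 15*3) - 4*15*3) = -46*(-5 - 15 + 15*(1 + 45) - 180) = -46*(-5 - 15 + 15*46 - 180) = -46*(-5 - 15 + 690 - 180) = -46*490 = -22540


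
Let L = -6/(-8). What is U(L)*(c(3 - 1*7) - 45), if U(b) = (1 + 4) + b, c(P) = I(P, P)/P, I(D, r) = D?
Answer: -253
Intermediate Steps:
L = 3/4 (L = -6*(-1/8) = 3/4 ≈ 0.75000)
c(P) = 1 (c(P) = P/P = 1)
U(b) = 5 + b
U(L)*(c(3 - 1*7) - 45) = (5 + 3/4)*(1 - 45) = (23/4)*(-44) = -253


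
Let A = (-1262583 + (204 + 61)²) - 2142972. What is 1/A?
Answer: -1/3335330 ≈ -2.9982e-7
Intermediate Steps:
A = -3335330 (A = (-1262583 + 265²) - 2142972 = (-1262583 + 70225) - 2142972 = -1192358 - 2142972 = -3335330)
1/A = 1/(-3335330) = -1/3335330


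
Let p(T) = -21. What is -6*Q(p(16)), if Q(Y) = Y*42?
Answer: 5292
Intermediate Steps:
Q(Y) = 42*Y
-6*Q(p(16)) = -252*(-21) = -6*(-882) = 5292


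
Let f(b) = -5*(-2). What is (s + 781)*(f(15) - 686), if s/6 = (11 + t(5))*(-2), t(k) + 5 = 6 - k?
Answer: -471172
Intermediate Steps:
t(k) = 1 - k (t(k) = -5 + (6 - k) = 1 - k)
s = -84 (s = 6*((11 + (1 - 1*5))*(-2)) = 6*((11 + (1 - 5))*(-2)) = 6*((11 - 4)*(-2)) = 6*(7*(-2)) = 6*(-14) = -84)
f(b) = 10
(s + 781)*(f(15) - 686) = (-84 + 781)*(10 - 686) = 697*(-676) = -471172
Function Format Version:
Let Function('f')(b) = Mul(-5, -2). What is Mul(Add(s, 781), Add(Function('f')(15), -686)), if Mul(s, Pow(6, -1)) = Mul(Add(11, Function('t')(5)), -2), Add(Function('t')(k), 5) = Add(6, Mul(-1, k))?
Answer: -471172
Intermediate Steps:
Function('t')(k) = Add(1, Mul(-1, k)) (Function('t')(k) = Add(-5, Add(6, Mul(-1, k))) = Add(1, Mul(-1, k)))
s = -84 (s = Mul(6, Mul(Add(11, Add(1, Mul(-1, 5))), -2)) = Mul(6, Mul(Add(11, Add(1, -5)), -2)) = Mul(6, Mul(Add(11, -4), -2)) = Mul(6, Mul(7, -2)) = Mul(6, -14) = -84)
Function('f')(b) = 10
Mul(Add(s, 781), Add(Function('f')(15), -686)) = Mul(Add(-84, 781), Add(10, -686)) = Mul(697, -676) = -471172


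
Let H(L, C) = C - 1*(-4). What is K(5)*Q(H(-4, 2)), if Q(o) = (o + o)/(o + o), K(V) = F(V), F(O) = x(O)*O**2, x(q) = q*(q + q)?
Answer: 1250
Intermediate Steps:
x(q) = 2*q**2 (x(q) = q*(2*q) = 2*q**2)
F(O) = 2*O**4 (F(O) = (2*O**2)*O**2 = 2*O**4)
K(V) = 2*V**4
H(L, C) = 4 + C (H(L, C) = C + 4 = 4 + C)
Q(o) = 1 (Q(o) = (2*o)/((2*o)) = (2*o)*(1/(2*o)) = 1)
K(5)*Q(H(-4, 2)) = (2*5**4)*1 = (2*625)*1 = 1250*1 = 1250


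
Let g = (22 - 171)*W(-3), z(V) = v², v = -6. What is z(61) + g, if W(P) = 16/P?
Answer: 2492/3 ≈ 830.67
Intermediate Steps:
z(V) = 36 (z(V) = (-6)² = 36)
g = 2384/3 (g = (22 - 171)*(16/(-3)) = -2384*(-1)/3 = -149*(-16/3) = 2384/3 ≈ 794.67)
z(61) + g = 36 + 2384/3 = 2492/3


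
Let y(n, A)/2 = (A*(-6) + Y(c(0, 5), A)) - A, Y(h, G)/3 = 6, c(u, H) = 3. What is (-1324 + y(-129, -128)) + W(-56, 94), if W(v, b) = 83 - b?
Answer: 493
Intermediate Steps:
Y(h, G) = 18 (Y(h, G) = 3*6 = 18)
y(n, A) = 36 - 14*A (y(n, A) = 2*((A*(-6) + 18) - A) = 2*((-6*A + 18) - A) = 2*((18 - 6*A) - A) = 2*(18 - 7*A) = 36 - 14*A)
(-1324 + y(-129, -128)) + W(-56, 94) = (-1324 + (36 - 14*(-128))) + (83 - 1*94) = (-1324 + (36 + 1792)) + (83 - 94) = (-1324 + 1828) - 11 = 504 - 11 = 493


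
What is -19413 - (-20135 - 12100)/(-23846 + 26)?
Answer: -30829993/1588 ≈ -19414.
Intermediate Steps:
-19413 - (-20135 - 12100)/(-23846 + 26) = -19413 - (-32235)/(-23820) = -19413 - (-32235)*(-1)/23820 = -19413 - 1*2149/1588 = -19413 - 2149/1588 = -30829993/1588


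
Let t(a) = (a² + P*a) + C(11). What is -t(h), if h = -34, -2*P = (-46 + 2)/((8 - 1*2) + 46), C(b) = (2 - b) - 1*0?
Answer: -14724/13 ≈ -1132.6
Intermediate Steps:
C(b) = 2 - b (C(b) = (2 - b) + 0 = 2 - b)
P = 11/26 (P = -(-46 + 2)/(2*((8 - 1*2) + 46)) = -(-22)/((8 - 2) + 46) = -(-22)/(6 + 46) = -(-22)/52 = -½*(-11/13) = 11/26 ≈ 0.42308)
t(a) = -9 + a² + 11*a/26 (t(a) = (a² + 11*a/26) + (2 - 1*11) = (a² + 11*a/26) + (2 - 11) = (a² + 11*a/26) - 9 = -9 + a² + 11*a/26)
-t(h) = -(-9 + (-34)² + (11/26)*(-34)) = -(-9 + 1156 - 187/13) = -1*14724/13 = -14724/13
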